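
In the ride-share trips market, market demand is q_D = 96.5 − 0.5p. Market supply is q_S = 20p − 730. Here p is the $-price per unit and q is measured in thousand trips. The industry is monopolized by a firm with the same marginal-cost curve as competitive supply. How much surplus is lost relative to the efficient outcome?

$1456.78 thousand

In inverse form: demand p = 193 − 2q, supply p = 36.5 + 0.05q.
Competitive equilibrium: 193 − 2q = 36.5 + 0.05q → q* = 76.3415, p* = 40.3171.
Marginal revenue: MR = 193 − 4q. Set MR = MC: 193 − 4q = 36.5 + 0.05q → q_m = 38.642.
Price p_m = 193 − 2·38.642 = 115.716; MC(q_m) = 36.5 + 0.05·38.642 = 38.4321.
Competitive q* = 76.3415, so Δq = 37.6995; wedge = 115.716 − 38.4321 = 77.2839.
Deadweight loss = ½ × 37.6995 × 77.2839 = $1456.78 thousand.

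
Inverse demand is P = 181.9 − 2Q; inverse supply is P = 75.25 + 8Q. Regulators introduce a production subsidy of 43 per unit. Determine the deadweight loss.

Competitive equilibrium: 181.9 − 2Q = 75.25 + 8Q → Q* = 10.665, P* = 160.57.
The subsidy lowers effective supply by 43: P = 32.25 + 8Q.
New quantity: 181.9 − 2Q = 32.25 + 8Q → Q' = 14.965.
Overproduction ΔQ = 14.965 − 10.665 = 4.3; wedge = subsidy = 43.
The triangle = ½ × 4.3 × 43 = 92.45.

92.45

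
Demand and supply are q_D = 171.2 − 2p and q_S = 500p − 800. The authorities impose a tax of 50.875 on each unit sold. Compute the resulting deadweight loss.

2577.95

In inverse form: demand p = 85.6 − 0.5q, supply p = 1.6 + 0.002q.
Competitive equilibrium: 85.6 − 0.5q = 1.6 + 0.002q → q* = 167.3307, p* = 1.9347.
With the tax, the buyer price exceeds the seller price by 50.875: (85.6 − 0.5q) − (1.6 + 0.002q) = 50.875 → q' = 65.9861.
Δq = 167.3307 − 65.9861 = 101.3446; the wedge equals the tax, 50.875.
DWL = ½ × 101.3446 × 50.875 = 2577.95.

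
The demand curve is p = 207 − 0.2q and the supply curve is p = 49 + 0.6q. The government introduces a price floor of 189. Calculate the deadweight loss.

4622.50

Competitive equilibrium: 207 − 0.2q = 49 + 0.6q → q* = 197.5, p* = 167.5.
At the floor p = 189, quantity demanded = (207 − 189)/0.2 = 90.
Sellers' marginal cost at q' = 90: 49 + 0.6·90 = 103.
Δq = 197.5 − 90 = 107.5; wedge = 189 − 103 = 86.
Deadweight loss = ½ × 107.5 × 86 = 4622.50.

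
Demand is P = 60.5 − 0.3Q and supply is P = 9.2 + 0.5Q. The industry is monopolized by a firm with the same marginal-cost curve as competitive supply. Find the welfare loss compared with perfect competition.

Competitive equilibrium: 60.5 − 0.3Q = 9.2 + 0.5Q → Q* = 64.125, P* = 41.2625.
Marginal revenue: MR = 60.5 − 0.6Q. Set MR = MC: 60.5 − 0.6Q = 9.2 + 0.5Q → Q_m = 46.6364.
Price P_m = 60.5 − 0.3·46.6364 = 46.5091; MC(Q_m) = 9.2 + 0.5·46.6364 = 32.5182.
Competitive Q* = 64.125, so ΔQ = 17.4886; wedge = 46.5091 − 32.5182 = 13.9909.
Welfare loss = ½ × 17.4886 × 13.9909 = 122.34.

122.34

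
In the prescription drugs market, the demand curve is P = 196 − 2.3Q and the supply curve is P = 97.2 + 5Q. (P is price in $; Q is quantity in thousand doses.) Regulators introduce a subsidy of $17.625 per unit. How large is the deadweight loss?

Competitive equilibrium: 196 − 2.3Q = 97.2 + 5Q → Q* = 13.5342, P* = 164.8712.
The subsidy lowers effective supply by 17.625: P = 79.575 + 5Q.
New quantity: 196 − 2.3Q = 79.575 + 5Q → Q' = 15.9486.
Overproduction ΔQ = 15.9486 − 13.5342 = 2.4144; wedge = subsidy = 17.625.
Deadweight loss = ½ × 2.4144 × 17.625 = $21.28 thousand.

$21.28 thousand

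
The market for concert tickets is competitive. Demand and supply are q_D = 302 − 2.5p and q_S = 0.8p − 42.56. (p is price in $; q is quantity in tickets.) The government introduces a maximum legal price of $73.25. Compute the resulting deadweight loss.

In inverse form: demand p = 120.8 − 0.4q, supply p = 53.2 + 1.25q.
Competitive equilibrium: 120.8 − 0.4q = 53.2 + 1.25q → q* = 40.9697, p* = 104.4121.
At the ceiling p = 73.25, quantity supplied = (73.25 − 53.2)/1.25 = 16.04.
Willingness to pay at q' = 16.04: 120.8 − 0.4·16.04 = 114.384.
Δq = 40.9697 − 16.04 = 24.9297; wedge = 114.384 − 73.25 = 41.134.
Deadweight loss = ½ × 24.9297 × 41.134 = $512.73.

$512.73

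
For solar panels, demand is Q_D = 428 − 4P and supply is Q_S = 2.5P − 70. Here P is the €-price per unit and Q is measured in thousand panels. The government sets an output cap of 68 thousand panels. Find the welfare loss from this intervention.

In inverse form: demand P = 107 − 0.25Q, supply P = 28 + 0.4Q.
Competitive equilibrium: 107 − 0.25Q = 28 + 0.4Q → Q* = 121.5385, P* = 76.6154.
At Q = 68: demand price = 107 − 0.25·68 = 90; supply price = 28 + 0.4·68 = 55.2.
ΔQ = 121.5385 − 68 = 53.5385; wedge = 90 − 55.2 = 34.8.
DWL = ½ × 53.5385 × 34.8 = €931.57 thousand.

€931.57 thousand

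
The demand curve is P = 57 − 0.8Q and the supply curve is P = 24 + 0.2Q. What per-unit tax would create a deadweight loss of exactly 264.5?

23

Competitive equilibrium: 57 − 0.8Q = 24 + 0.2Q → Q* = 33, P* = 30.6.
A tax t gives ΔQ = t/1 and wedge t, so DWL = t²/2.
t²/2 = 264.5 → t² = 529 → t = 23.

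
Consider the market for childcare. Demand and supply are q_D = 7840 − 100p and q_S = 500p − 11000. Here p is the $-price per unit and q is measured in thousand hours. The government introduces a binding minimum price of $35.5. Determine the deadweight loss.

In inverse form: demand p = 78.4 − 0.01q, supply p = 22 + 0.002q.
Competitive equilibrium: 78.4 − 0.01q = 22 + 0.002q → q* = 4700, p* = 31.4.
At the floor p = 35.5, quantity demanded = (78.4 − 35.5)/0.01 = 4290.
Sellers' marginal cost at q' = 4290: 22 + 0.002·4290 = 30.58.
Δq = 4700 − 4290 = 410; wedge = 35.5 − 30.58 = 4.92.
The triangle = ½ × 410 × 4.92 = $1008.60 thousand.

$1008.60 thousand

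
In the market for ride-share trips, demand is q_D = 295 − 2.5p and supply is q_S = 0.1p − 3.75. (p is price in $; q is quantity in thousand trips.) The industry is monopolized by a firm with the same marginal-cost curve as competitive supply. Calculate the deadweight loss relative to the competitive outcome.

In inverse form: demand p = 118 − 0.4q, supply p = 37.5 + 10q.
Competitive equilibrium: 118 − 0.4q = 37.5 + 10q → q* = 7.7404, p* = 114.9038.
Marginal revenue: MR = 118 − 0.8q. Set MR = MC: 118 − 0.8q = 37.5 + 10q → q_m = 7.4537.
Price p_m = 118 − 0.4·7.4537 = 115.0185; MC(q_m) = 37.5 + 10·7.4537 = 112.037.
Competitive q* = 7.7404, so Δq = 0.2867; wedge = 115.0185 − 112.037 = 2.9815.
DWL = ½ × 0.2867 × 2.9815 = $0.43 thousand.

$0.43 thousand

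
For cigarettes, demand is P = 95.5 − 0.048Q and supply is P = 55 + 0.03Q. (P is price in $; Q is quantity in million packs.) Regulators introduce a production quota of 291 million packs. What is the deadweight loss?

$2031.48 million

Competitive equilibrium: 95.5 − 0.048Q = 55 + 0.03Q → Q* = 519.2308, P* = 70.5769.
At Q = 291: demand price = 95.5 − 0.048·291 = 81.532; supply price = 55 + 0.03·291 = 63.73.
ΔQ = 519.2308 − 291 = 228.2308; wedge = 81.532 − 63.73 = 17.802.
Deadweight loss = ½ × 228.2308 × 17.802 = $2031.48 million.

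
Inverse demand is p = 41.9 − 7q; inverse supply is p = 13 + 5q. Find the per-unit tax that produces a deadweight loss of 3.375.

Competitive equilibrium: 41.9 − 7q = 13 + 5q → q* = 2.4083, p* = 25.0417.
A tax t gives Δq = t/12 and wedge t, so DWL = t²/24.
t²/24 = 3.375 → t² = 81 → t = 9.

9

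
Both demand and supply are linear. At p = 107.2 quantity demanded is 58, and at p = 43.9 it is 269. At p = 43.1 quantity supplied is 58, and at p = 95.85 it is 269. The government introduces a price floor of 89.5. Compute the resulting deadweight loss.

910.66

Demand slope = (43.9 − 107.2)/(269 − 58) = −0.3, so p = 124.6 − 0.3q.
Supply slope = (95.85 − 43.1)/(269 − 58) = 0.25, so p = 28.6 + 0.25q.
Competitive equilibrium: 124.6 − 0.3q = 28.6 + 0.25q → q* = 174.5455, p* = 72.2364.
At the floor p = 89.5, quantity demanded = (124.6 − 89.5)/0.3 = 117.
Sellers' marginal cost at q' = 117: 28.6 + 0.25·117 = 57.85.
Δq = 174.5455 − 117 = 57.5455; wedge = 89.5 − 57.85 = 31.65.
The triangle = ½ × 57.5455 × 31.65 = 910.66.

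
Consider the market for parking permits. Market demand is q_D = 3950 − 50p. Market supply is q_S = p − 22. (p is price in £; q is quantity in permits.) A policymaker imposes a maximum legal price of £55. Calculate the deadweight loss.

£267.04

In inverse form: demand p = 79 − 0.02q, supply p = 22 + q.
Competitive equilibrium: 79 − 0.02q = 22 + q → q* = 55.8824, p* = 77.8824.
At the ceiling p = 55, quantity supplied = (55 − 22)/1 = 33.
Willingness to pay at q' = 33: 79 − 0.02·33 = 78.34.
Δq = 55.8824 − 33 = 22.8824; wedge = 78.34 − 55 = 23.34.
DWL = ½ × 22.8824 × 23.34 = £267.04.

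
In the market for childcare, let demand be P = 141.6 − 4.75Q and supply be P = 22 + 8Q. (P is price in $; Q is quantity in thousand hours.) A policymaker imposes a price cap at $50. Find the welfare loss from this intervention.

$220.44 thousand

Competitive equilibrium: 141.6 − 4.75Q = 22 + 8Q → Q* = 9.3804, P* = 97.0431.
At the ceiling P = 50, quantity supplied = (50 − 22)/8 = 3.5.
Willingness to pay at Q' = 3.5: 141.6 − 4.75·3.5 = 124.975.
ΔQ = 9.3804 − 3.5 = 5.8804; wedge = 124.975 − 50 = 74.975.
Welfare loss = ½ × 5.8804 × 74.975 = $220.44 thousand.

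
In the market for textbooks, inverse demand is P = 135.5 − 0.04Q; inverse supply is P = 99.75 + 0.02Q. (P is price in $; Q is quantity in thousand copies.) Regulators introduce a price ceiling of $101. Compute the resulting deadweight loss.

Competitive equilibrium: 135.5 − 0.04Q = 99.75 + 0.02Q → Q* = 595.8333, P* = 111.6667.
At the ceiling P = 101, quantity supplied = (101 − 99.75)/0.02 = 62.5.
Willingness to pay at Q' = 62.5: 135.5 − 0.04·62.5 = 133.
ΔQ = 595.8333 − 62.5 = 533.3333; wedge = 133 − 101 = 32.
The triangle = ½ × 533.3333 × 32 = $8533.33 thousand.

$8533.33 thousand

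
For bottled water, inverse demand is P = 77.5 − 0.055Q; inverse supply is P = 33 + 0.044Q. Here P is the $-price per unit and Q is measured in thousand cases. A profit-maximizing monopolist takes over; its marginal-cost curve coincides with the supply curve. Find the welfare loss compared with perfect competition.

Competitive equilibrium: 77.5 − 0.055Q = 33 + 0.044Q → Q* = 449.4949, P* = 52.7778.
Marginal revenue: MR = 77.5 − 0.11Q. Set MR = MC: 77.5 − 0.11Q = 33 + 0.044Q → Q_m = 288.961.
Price P_m = 77.5 − 0.055·288.961 = 61.6071; MC(Q_m) = 33 + 0.044·288.961 = 45.7143.
Competitive Q* = 449.4949, so ΔQ = 160.5339; wedge = 61.6071 − 45.7143 = 15.8928.
DWL = ½ × 160.5339 × 15.8928 = $1275.67 thousand.

$1275.67 thousand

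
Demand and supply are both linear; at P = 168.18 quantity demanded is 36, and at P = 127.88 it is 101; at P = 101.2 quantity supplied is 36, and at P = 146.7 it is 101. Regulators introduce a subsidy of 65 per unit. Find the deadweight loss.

Demand slope = (127.88 − 168.18)/(101 − 36) = −0.62, so P = 190.5 − 0.62Q.
Supply slope = (146.7 − 101.2)/(101 − 36) = 0.7, so P = 76 + 0.7Q.
Competitive equilibrium: 190.5 − 0.62Q = 76 + 0.7Q → Q* = 86.7424, P* = 136.7197.
The subsidy lowers effective supply by 65: P = 11 + 0.7Q.
New quantity: 190.5 − 0.62Q = 11 + 0.7Q → Q' = 135.9848.
Overproduction ΔQ = 135.9848 − 86.7424 = 49.2424; wedge = subsidy = 65.
The triangle = ½ × 49.2424 × 65 = 1600.38.

1600.38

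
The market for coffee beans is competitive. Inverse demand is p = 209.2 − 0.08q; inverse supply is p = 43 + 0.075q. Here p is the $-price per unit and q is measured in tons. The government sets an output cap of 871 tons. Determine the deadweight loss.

Competitive equilibrium: 209.2 − 0.08q = 43 + 0.075q → q* = 1072.2581, p* = 123.4194.
At q = 871: demand price = 209.2 − 0.08·871 = 139.52; supply price = 43 + 0.075·871 = 108.325.
Δq = 1072.2581 − 871 = 201.2581; wedge = 139.52 − 108.325 = 31.195.
Welfare loss = ½ × 201.2581 × 31.195 = $3139.12.

$3139.12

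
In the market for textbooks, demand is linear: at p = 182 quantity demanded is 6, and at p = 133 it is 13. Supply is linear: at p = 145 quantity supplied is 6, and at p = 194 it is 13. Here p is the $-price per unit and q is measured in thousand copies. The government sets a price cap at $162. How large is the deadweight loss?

$0.32 thousand

Demand slope = (133 − 182)/(13 − 6) = −7, so p = 224 − 7q.
Supply slope = (194 − 145)/(13 − 6) = 7, so p = 103 + 7q.
Competitive equilibrium: 224 − 7q = 103 + 7q → q* = 8.6429, p* = 163.5.
At the ceiling p = 162, quantity supplied = (162 − 103)/7 = 8.4286.
Willingness to pay at q' = 8.4286: 224 − 7·8.4286 = 164.9998.
Δq = 8.6429 − 8.4286 = 0.2143; wedge = 164.9998 − 162 = 2.9998.
Welfare loss = ½ × 0.2143 × 2.9998 = $0.32 thousand.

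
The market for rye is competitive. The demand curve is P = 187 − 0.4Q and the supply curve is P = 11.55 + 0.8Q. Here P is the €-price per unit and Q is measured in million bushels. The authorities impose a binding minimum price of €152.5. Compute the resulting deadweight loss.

€2157 million

Competitive equilibrium: 187 − 0.4Q = 11.55 + 0.8Q → Q* = 146.2083, P* = 128.5167.
At the floor P = 152.5, quantity demanded = (187 − 152.5)/0.4 = 86.25.
Sellers' marginal cost at Q' = 86.25: 11.55 + 0.8·86.25 = 80.55.
ΔQ = 146.2083 − 86.25 = 59.9583; wedge = 152.5 − 80.55 = 71.95.
Deadweight loss = ½ × 59.9583 × 71.95 = €2157 million.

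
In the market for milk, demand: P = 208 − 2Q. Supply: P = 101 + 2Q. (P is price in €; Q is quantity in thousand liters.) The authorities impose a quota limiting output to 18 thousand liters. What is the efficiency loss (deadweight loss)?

€153.125 thousand

Competitive equilibrium: 208 − 2Q = 101 + 2Q → Q* = 26.75, P* = 154.5.
At Q = 18: demand price = 208 − 2·18 = 172; supply price = 101 + 2·18 = 137.
ΔQ = 26.75 − 18 = 8.75; wedge = 172 − 137 = 35.
The triangle = ½ × 8.75 × 35 = €153.125 thousand.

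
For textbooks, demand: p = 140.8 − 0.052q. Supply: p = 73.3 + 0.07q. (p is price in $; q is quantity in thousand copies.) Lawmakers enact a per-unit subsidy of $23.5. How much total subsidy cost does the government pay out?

Competitive equilibrium: 140.8 − 0.052q = 73.3 + 0.07q → q* = 553.2787, p* = 112.0295.
The subsidy lowers effective supply by 23.5: p = 49.8 + 0.07q.
New quantity: 140.8 − 0.052q = 49.8 + 0.07q → q' = 745.9016.
Total subsidy cost = 23.5 × 745.9016 = $17528.69 thousand.

$17528.69 thousand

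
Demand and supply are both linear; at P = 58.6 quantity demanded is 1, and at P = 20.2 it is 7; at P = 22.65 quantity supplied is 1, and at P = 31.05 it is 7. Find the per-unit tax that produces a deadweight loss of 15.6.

15.6

Demand slope = (20.2 − 58.6)/(7 − 1) = −6.4, so P = 65 − 6.4Q.
Supply slope = (31.05 − 22.65)/(7 − 1) = 1.4, so P = 21.25 + 1.4Q.
Competitive equilibrium: 65 − 6.4Q = 21.25 + 1.4Q → Q* = 5.609, P* = 29.1026.
A tax t gives ΔQ = t/7.8 and wedge t, so DWL = t²/15.6.
t²/15.6 = 15.6 → t² = 243.36 → t = 15.6.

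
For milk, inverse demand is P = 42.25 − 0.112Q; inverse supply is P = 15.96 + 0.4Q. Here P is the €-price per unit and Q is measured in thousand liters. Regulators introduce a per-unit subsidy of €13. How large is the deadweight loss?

€165.04 thousand

Competitive equilibrium: 42.25 − 0.112Q = 15.96 + 0.4Q → Q* = 51.3477, P* = 36.4991.
The subsidy lowers effective supply by 13: P = 2.96 + 0.4Q.
New quantity: 42.25 − 0.112Q = 2.96 + 0.4Q → Q' = 76.7383.
Overproduction ΔQ = 76.7383 − 51.3477 = 25.3906; wedge = subsidy = 13.
Welfare loss = ½ × 25.3906 × 13 = €165.04 thousand.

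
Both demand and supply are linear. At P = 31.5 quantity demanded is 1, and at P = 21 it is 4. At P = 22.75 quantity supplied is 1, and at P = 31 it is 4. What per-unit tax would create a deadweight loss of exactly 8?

Demand slope = (21 − 31.5)/(4 − 1) = −3.5, so P = 35 − 3.5Q.
Supply slope = (31 − 22.75)/(4 − 1) = 2.75, so P = 20 + 2.75Q.
Competitive equilibrium: 35 − 3.5Q = 20 + 2.75Q → Q* = 2.4, P* = 26.6.
A tax t gives ΔQ = t/6.25 and wedge t, so DWL = t²/12.5.
t²/12.5 = 8 → t² = 100 → t = 10.

10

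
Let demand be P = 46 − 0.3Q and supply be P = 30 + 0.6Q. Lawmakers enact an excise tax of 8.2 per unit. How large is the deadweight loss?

Competitive equilibrium: 46 − 0.3Q = 30 + 0.6Q → Q* = 17.7778, P* = 40.6667.
With the tax, the buyer price exceeds the seller price by 8.2: (46 − 0.3Q) − (30 + 0.6Q) = 8.2 → Q' = 8.6667.
ΔQ = 17.7778 − 8.6667 = 9.1111; the wedge equals the tax, 8.2.
Deadweight loss = ½ × 9.1111 × 8.2 = 37.36.

37.36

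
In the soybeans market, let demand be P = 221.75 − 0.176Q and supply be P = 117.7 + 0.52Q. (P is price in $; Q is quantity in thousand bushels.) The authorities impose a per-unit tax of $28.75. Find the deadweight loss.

$593.79 thousand

Competitive equilibrium: 221.75 − 0.176Q = 117.7 + 0.52Q → Q* = 149.4971, P* = 195.4385.
With the tax, the buyer price exceeds the seller price by 28.75: (221.75 − 0.176Q) − (117.7 + 0.52Q) = 28.75 → Q' = 108.1897.
ΔQ = 149.4971 − 108.1897 = 41.3074; the wedge equals the tax, 28.75.
Deadweight loss = ½ × 41.3074 × 28.75 = $593.79 thousand.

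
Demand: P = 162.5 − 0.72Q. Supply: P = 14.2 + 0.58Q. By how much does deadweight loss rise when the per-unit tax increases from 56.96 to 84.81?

Competitive equilibrium: 162.5 − 0.72Q = 14.2 + 0.58Q → Q* = 114.0769, P* = 80.3646.
For a per-unit tax t: ΔQ = t/1.3, so DWL = ½·t·(t/1.3) = t²/2.6.
At t = 56.96: DWL = 1247.8622. At t = 84.81: DWL = 2766.437.
Increase = 2766.437 − 1247.8622 = 1518.57.

1518.57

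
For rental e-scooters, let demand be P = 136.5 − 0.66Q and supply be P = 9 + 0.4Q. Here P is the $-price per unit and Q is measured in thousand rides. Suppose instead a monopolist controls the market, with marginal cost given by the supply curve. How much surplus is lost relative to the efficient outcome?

Competitive equilibrium: 136.5 − 0.66Q = 9 + 0.4Q → Q* = 120.283, P* = 57.1132.
Marginal revenue: MR = 136.5 − 1.32Q. Set MR = MC: 136.5 − 1.32Q = 9 + 0.4Q → Q_m = 74.1279.
Price P_m = 136.5 − 0.66·74.1279 = 87.5756; MC(Q_m) = 9 + 0.4·74.1279 = 38.6512.
Competitive Q* = 120.283, so ΔQ = 46.1551; wedge = 87.5756 − 38.6512 = 48.9244.
Welfare loss = ½ × 46.1551 × 48.9244 = $1129.06 thousand.

$1129.06 thousand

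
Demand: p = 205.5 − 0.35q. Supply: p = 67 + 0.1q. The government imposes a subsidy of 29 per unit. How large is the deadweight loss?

934.44

Competitive equilibrium: 205.5 − 0.35q = 67 + 0.1q → q* = 307.7778, p* = 97.7778.
The subsidy lowers effective supply by 29: p = 38 + 0.1q.
New quantity: 205.5 − 0.35q = 38 + 0.1q → q' = 372.2222.
Overproduction Δq = 372.2222 − 307.7778 = 64.4444; wedge = subsidy = 29.
DWL = ½ × 64.4444 × 29 = 934.44.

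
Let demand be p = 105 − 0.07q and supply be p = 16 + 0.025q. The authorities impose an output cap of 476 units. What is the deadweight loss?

10087.83

Competitive equilibrium: 105 − 0.07q = 16 + 0.025q → q* = 936.8421, p* = 39.4211.
At q = 476: demand price = 105 − 0.07·476 = 71.68; supply price = 16 + 0.025·476 = 27.9.
Δq = 936.8421 − 476 = 460.8421; wedge = 71.68 − 27.9 = 43.78.
DWL = ½ × 460.8421 × 43.78 = 10087.83.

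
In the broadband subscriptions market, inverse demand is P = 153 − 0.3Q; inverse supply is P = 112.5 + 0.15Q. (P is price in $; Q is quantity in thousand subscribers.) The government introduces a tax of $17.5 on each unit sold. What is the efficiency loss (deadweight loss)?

$340.28 thousand

Competitive equilibrium: 153 − 0.3Q = 112.5 + 0.15Q → Q* = 90, P* = 126.
With the tax, the buyer price exceeds the seller price by 17.5: (153 − 0.3Q) − (112.5 + 0.15Q) = 17.5 → Q' = 51.1111.
ΔQ = 90 − 51.1111 = 38.8889; the wedge equals the tax, 17.5.
The triangle = ½ × 38.8889 × 17.5 = $340.28 thousand.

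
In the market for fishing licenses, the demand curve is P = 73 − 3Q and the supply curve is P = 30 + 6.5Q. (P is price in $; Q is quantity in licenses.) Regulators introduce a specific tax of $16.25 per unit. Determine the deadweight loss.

$13.90

Competitive equilibrium: 73 − 3Q = 30 + 6.5Q → Q* = 4.5263, P* = 59.4211.
With the tax, the buyer price exceeds the seller price by 16.25: (73 − 3Q) − (30 + 6.5Q) = 16.25 → Q' = 2.8158.
ΔQ = 4.5263 − 2.8158 = 1.7105; the wedge equals the tax, 16.25.
Welfare loss = ½ × 1.7105 × 16.25 = $13.90.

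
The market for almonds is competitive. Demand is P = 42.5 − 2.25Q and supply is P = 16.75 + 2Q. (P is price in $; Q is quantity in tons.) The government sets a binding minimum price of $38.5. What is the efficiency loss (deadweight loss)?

Competitive equilibrium: 42.5 − 2.25Q = 16.75 + 2Q → Q* = 6.0588, P* = 28.8676.
At the floor P = 38.5, quantity demanded = (42.5 − 38.5)/2.25 = 1.7778.
Sellers' marginal cost at Q' = 1.7778: 16.75 + 2·1.7778 = 20.3056.
ΔQ = 6.0588 − 1.7778 = 4.281; wedge = 38.5 − 20.3056 = 18.1944.
Deadweight loss = ½ × 4.281 × 18.1944 = $38.95.

$38.95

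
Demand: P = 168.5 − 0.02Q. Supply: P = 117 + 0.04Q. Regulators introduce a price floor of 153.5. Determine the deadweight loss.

Competitive equilibrium: 168.5 − 0.02Q = 117 + 0.04Q → Q* = 858.3333, P* = 151.3333.
At the floor P = 153.5, quantity demanded = (168.5 − 153.5)/0.02 = 750.
Sellers' marginal cost at Q' = 750: 117 + 0.04·750 = 147.
ΔQ = 858.3333 − 750 = 108.3333; wedge = 153.5 − 147 = 6.5.
DWL = ½ × 108.3333 × 6.5 = 352.08.

352.08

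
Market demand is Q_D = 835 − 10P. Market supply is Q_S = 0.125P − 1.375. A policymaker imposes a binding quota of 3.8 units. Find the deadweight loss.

In inverse form: demand P = 83.5 − 0.1Q, supply P = 11 + 8Q.
Competitive equilibrium: 83.5 − 0.1Q = 11 + 8Q → Q* = 8.9506, P* = 82.6049.
At Q = 3.8: demand price = 83.5 − 0.1·3.8 = 83.12; supply price = 11 + 8·3.8 = 41.4.
ΔQ = 8.9506 − 3.8 = 5.1506; wedge = 83.12 − 41.4 = 41.72.
The triangle = ½ × 5.1506 × 41.72 = 107.44.

107.44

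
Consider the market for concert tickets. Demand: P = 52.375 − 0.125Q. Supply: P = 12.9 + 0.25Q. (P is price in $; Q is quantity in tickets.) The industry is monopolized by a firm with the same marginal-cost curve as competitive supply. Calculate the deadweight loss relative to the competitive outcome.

Competitive equilibrium: 52.375 − 0.125Q = 12.9 + 0.25Q → Q* = 105.2667, P* = 39.2167.
Marginal revenue: MR = 52.375 − 0.25Q. Set MR = MC: 52.375 − 0.25Q = 12.9 + 0.25Q → Q_m = 78.95.
Price P_m = 52.375 − 0.125·78.95 = 42.5063; MC(Q_m) = 12.9 + 0.25·78.95 = 32.6375.
Competitive Q* = 105.2667, so ΔQ = 26.3167; wedge = 42.5063 − 32.6375 = 9.8688.
DWL = ½ × 26.3167 × 9.8688 = $129.86.

$129.86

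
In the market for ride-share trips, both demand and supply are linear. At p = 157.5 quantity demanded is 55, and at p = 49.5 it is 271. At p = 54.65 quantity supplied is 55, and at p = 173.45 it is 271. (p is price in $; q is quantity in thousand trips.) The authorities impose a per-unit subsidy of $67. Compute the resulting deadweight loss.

Demand slope = (49.5 − 157.5)/(271 − 55) = −0.5, so p = 185 − 0.5q.
Supply slope = (173.45 − 54.65)/(271 − 55) = 0.55, so p = 24.4 + 0.55q.
Competitive equilibrium: 185 − 0.5q = 24.4 + 0.55q → q* = 152.9524, p* = 108.5238.
The subsidy lowers effective supply by 67: p = 0.55q − 42.6.
New quantity: 185 − 0.5q = 0.55q − 42.6 → q' = 216.7619.
Overproduction Δq = 216.7619 − 152.9524 = 63.8095; wedge = subsidy = 67.
DWL = ½ × 63.8095 × 67 = $2137.62 thousand.

$2137.62 thousand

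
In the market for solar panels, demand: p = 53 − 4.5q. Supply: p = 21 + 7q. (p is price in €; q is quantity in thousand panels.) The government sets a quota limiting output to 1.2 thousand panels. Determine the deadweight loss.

Competitive equilibrium: 53 − 4.5q = 21 + 7q → q* = 2.7826, p* = 40.4783.
At q = 1.2: demand price = 53 − 4.5·1.2 = 47.6; supply price = 21 + 7·1.2 = 29.4.
Δq = 2.7826 − 1.2 = 1.5826; wedge = 47.6 − 29.4 = 18.2.
DWL = ½ × 1.5826 × 18.2 = €14.40 thousand.

€14.40 thousand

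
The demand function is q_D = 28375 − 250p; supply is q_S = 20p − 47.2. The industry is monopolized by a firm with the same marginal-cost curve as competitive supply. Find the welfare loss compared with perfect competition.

543.98

In inverse form: demand p = 113.5 − 0.004q, supply p = 2.36 + 0.05q.
Competitive equilibrium: 113.5 − 0.004q = 2.36 + 0.05q → q* = 2058.1481, p* = 105.2674.
Marginal revenue: MR = 113.5 − 0.008q. Set MR = MC: 113.5 − 0.008q = 2.36 + 0.05q → q_m = 1916.2069.
Price p_m = 113.5 − 0.004·1916.2069 = 105.8352; MC(q_m) = 2.36 + 0.05·1916.2069 = 98.1703.
Competitive q* = 2058.1481, so Δq = 141.9412; wedge = 105.8352 − 98.1703 = 7.6649.
Welfare loss = ½ × 141.9412 × 7.6649 = 543.98.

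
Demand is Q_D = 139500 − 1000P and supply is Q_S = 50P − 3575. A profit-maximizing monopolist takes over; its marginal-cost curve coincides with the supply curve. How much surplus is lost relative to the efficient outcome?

227.47

In inverse form: demand P = 139.5 − 0.001Q, supply P = 71.5 + 0.02Q.
Competitive equilibrium: 139.5 − 0.001Q = 71.5 + 0.02Q → Q* = 3238.0952, P* = 136.2619.
Marginal revenue: MR = 139.5 − 0.002Q. Set MR = MC: 139.5 − 0.002Q = 71.5 + 0.02Q → Q_m = 3090.9091.
Price P_m = 139.5 − 0.001·3090.9091 = 136.4091; MC(Q_m) = 71.5 + 0.02·3090.9091 = 133.3182.
Competitive Q* = 3238.0952, so ΔQ = 147.1861; wedge = 136.4091 − 133.3182 = 3.0909.
Welfare loss = ½ × 147.1861 × 3.0909 = 227.47.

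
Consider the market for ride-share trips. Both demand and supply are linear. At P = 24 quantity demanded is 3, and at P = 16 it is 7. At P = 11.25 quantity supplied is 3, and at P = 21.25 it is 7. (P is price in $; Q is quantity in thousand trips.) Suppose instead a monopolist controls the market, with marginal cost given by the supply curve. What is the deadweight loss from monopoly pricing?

Demand slope = (16 − 24)/(7 − 3) = −2, so P = 30 − 2Q.
Supply slope = (21.25 − 11.25)/(7 − 3) = 2.5, so P = 3.75 + 2.5Q.
Competitive equilibrium: 30 − 2Q = 3.75 + 2.5Q → Q* = 5.8333, P* = 18.3333.
Marginal revenue: MR = 30 − 4Q. Set MR = MC: 30 − 4Q = 3.75 + 2.5Q → Q_m = 4.0385.
Price P_m = 30 − 2·4.0385 = 21.923; MC(Q_m) = 3.75 + 2.5·4.0385 = 13.8463.
Competitive Q* = 5.8333, so ΔQ = 1.7948; wedge = 21.923 − 13.8463 = 8.0767.
The triangle = ½ × 1.7948 × 8.0767 = $7.25 thousand.

$7.25 thousand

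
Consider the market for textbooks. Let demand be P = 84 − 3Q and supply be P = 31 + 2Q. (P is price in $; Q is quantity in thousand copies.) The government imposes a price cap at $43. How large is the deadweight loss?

$52.90 thousand

Competitive equilibrium: 84 − 3Q = 31 + 2Q → Q* = 10.6, P* = 52.2.
At the ceiling P = 43, quantity supplied = (43 − 31)/2 = 6.
Willingness to pay at Q' = 6: 84 − 3·6 = 66.
ΔQ = 10.6 − 6 = 4.6; wedge = 66 − 43 = 23.
DWL = ½ × 4.6 × 23 = $52.90 thousand.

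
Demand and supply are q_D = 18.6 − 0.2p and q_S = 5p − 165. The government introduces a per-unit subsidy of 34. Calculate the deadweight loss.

111.15

In inverse form: demand p = 93 − 5q, supply p = 33 + 0.2q.
Competitive equilibrium: 93 − 5q = 33 + 0.2q → q* = 11.5385, p* = 35.3077.
The subsidy lowers effective supply by 34: p = 0.2q − 1.
New quantity: 93 − 5q = 0.2q − 1 → q' = 18.0769.
Overproduction Δq = 18.0769 − 11.5385 = 6.5384; wedge = subsidy = 34.
DWL = ½ × 6.5384 × 34 = 111.15.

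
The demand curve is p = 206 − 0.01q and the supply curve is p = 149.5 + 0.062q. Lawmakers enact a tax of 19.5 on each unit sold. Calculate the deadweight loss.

Competitive equilibrium: 206 − 0.01q = 149.5 + 0.062q → q* = 784.7222, p* = 198.1528.
With the tax, the buyer price exceeds the seller price by 19.5: (206 − 0.01q) − (149.5 + 0.062q) = 19.5 → q' = 513.8889.
Δq = 784.7222 − 513.8889 = 270.8333; the wedge equals the tax, 19.5.
DWL = ½ × 270.8333 × 19.5 = 2640.625.

2640.625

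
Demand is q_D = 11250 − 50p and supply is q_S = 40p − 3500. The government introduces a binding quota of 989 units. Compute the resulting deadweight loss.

In inverse form: demand p = 225 − 0.02q, supply p = 87.5 + 0.025q.
Competitive equilibrium: 225 − 0.02q = 87.5 + 0.025q → q* = 3055.5556, p* = 163.8889.
At q = 989: demand price = 225 − 0.02·989 = 205.22; supply price = 87.5 + 0.025·989 = 112.225.
Δq = 3055.5556 − 989 = 2066.5556; wedge = 205.22 − 112.225 = 92.995.
The triangle = ½ × 2066.5556 × 92.995 = 96089.67.

96089.67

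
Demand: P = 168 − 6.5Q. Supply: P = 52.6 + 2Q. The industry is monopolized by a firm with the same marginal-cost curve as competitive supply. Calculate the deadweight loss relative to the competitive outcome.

Competitive equilibrium: 168 − 6.5Q = 52.6 + 2Q → Q* = 13.5765, P* = 79.7529.
Marginal revenue: MR = 168 − 13Q. Set MR = MC: 168 − 13Q = 52.6 + 2Q → Q_m = 7.6933.
Price P_m = 168 − 6.5·7.6933 = 117.9936; MC(Q_m) = 52.6 + 2·7.6933 = 67.9866.
Competitive Q* = 13.5765, so ΔQ = 5.8832; wedge = 117.9936 − 67.9866 = 50.007.
Welfare loss = ½ × 5.8832 × 50.007 = 147.10.

147.10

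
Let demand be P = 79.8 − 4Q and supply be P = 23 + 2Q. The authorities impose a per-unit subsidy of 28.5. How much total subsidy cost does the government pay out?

405.175

Competitive equilibrium: 79.8 − 4Q = 23 + 2Q → Q* = 9.46667, P* = 41.93333.
The subsidy lowers effective supply by 28.5: P = 2Q − 5.5.
New quantity: 79.8 − 4Q = 2Q − 5.5 → Q' = 14.21667.
Total subsidy cost = 28.5 × 14.21667 = 405.175.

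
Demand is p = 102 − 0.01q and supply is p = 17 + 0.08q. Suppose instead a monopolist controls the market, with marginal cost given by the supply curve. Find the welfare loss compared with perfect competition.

401.39

Competitive equilibrium: 102 − 0.01q = 17 + 0.08q → q* = 944.4444, p* = 92.5556.
Marginal revenue: MR = 102 − 0.02q. Set MR = MC: 102 − 0.02q = 17 + 0.08q → q_m = 850.
Price p_m = 102 − 0.01·850 = 93.5; MC(q_m) = 17 + 0.08·850 = 85.
Competitive q* = 944.4444, so Δq = 94.4444; wedge = 93.5 − 85 = 8.5.
DWL = ½ × 94.4444 × 8.5 = 401.39.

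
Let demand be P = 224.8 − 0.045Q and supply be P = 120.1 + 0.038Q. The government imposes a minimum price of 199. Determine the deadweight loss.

Competitive equilibrium: 224.8 − 0.045Q = 120.1 + 0.038Q → Q* = 1261.44578, P* = 168.03494.
At the floor P = 199, quantity demanded = (224.8 − 199)/0.045 = 573.33333.
Sellers' marginal cost at Q' = 573.33333: 120.1 + 0.038·573.33333 = 141.88667.
ΔQ = 1261.44578 − 573.33333 = 688.11245; wedge = 199 − 141.88667 = 57.11333.
DWL = ½ × 688.11245 × 57.11333 = 19650.20.

19650.20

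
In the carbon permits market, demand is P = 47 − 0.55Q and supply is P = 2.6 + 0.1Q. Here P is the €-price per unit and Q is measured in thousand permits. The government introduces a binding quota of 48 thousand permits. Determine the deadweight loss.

Competitive equilibrium: 47 − 0.55Q = 2.6 + 0.1Q → Q* = 68.3077, P* = 9.4308.
At Q = 48: demand price = 47 − 0.55·48 = 20.6; supply price = 2.6 + 0.1·48 = 7.4.
ΔQ = 68.3077 − 48 = 20.3077; wedge = 20.6 − 7.4 = 13.2.
Welfare loss = ½ × 20.3077 × 13.2 = €134.03 thousand.

€134.03 thousand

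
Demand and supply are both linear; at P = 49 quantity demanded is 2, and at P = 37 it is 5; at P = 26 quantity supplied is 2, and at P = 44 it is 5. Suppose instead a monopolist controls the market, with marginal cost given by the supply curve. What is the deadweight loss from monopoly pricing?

Demand slope = (37 − 49)/(5 − 2) = −4, so P = 57 − 4Q.
Supply slope = (44 − 26)/(5 − 2) = 6, so P = 14 + 6Q.
Competitive equilibrium: 57 − 4Q = 14 + 6Q → Q* = 4.3, P* = 39.8.
Marginal revenue: MR = 57 − 8Q. Set MR = MC: 57 − 8Q = 14 + 6Q → Q_m = 3.0714.
Price P_m = 57 − 4·3.0714 = 44.7144; MC(Q_m) = 14 + 6·3.0714 = 32.4284.
Competitive Q* = 4.3, so ΔQ = 1.2286; wedge = 44.7144 − 32.4284 = 12.286.
DWL = ½ × 1.2286 × 12.286 = 7.55.

7.55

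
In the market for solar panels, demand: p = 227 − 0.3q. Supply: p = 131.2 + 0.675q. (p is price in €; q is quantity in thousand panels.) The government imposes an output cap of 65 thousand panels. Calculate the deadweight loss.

€539.17 thousand

Competitive equilibrium: 227 − 0.3q = 131.2 + 0.675q → q* = 98.2564, p* = 197.5231.
At q = 65: demand price = 227 − 0.3·65 = 207.5; supply price = 131.2 + 0.675·65 = 175.075.
Δq = 98.2564 − 65 = 33.2564; wedge = 207.5 − 175.075 = 32.425.
DWL = ½ × 33.2564 × 32.425 = €539.17 thousand.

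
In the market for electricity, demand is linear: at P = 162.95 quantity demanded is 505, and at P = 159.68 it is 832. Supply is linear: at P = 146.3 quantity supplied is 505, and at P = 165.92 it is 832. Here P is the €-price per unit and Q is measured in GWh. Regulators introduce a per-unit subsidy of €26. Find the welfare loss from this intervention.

Demand slope = (159.68 − 162.95)/(832 − 505) = −0.01, so P = 168 − 0.01Q.
Supply slope = (165.92 − 146.3)/(832 − 505) = 0.06, so P = 116 + 0.06Q.
Competitive equilibrium: 168 − 0.01Q = 116 + 0.06Q → Q* = 742.8571, P* = 160.5714.
The subsidy lowers effective supply by 26: P = 90 + 0.06Q.
New quantity: 168 − 0.01Q = 90 + 0.06Q → Q' = 1114.2857.
Overproduction ΔQ = 1114.2857 − 742.8571 = 371.4286; wedge = subsidy = 26.
Welfare loss = ½ × 371.4286 × 26 = €4828.57.

€4828.57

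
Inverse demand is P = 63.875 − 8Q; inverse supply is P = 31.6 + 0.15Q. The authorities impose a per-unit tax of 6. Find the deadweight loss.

Competitive equilibrium: 63.875 − 8Q = 31.6 + 0.15Q → Q* = 3.9601, P* = 32.194.
With the tax, the buyer price exceeds the seller price by 6: (63.875 − 8Q) − (31.6 + 0.15Q) = 6 → Q' = 3.2239.
ΔQ = 3.9601 − 3.2239 = 0.7362; the wedge equals the tax, 6.
DWL = ½ × 0.7362 × 6 = 2.21.

2.21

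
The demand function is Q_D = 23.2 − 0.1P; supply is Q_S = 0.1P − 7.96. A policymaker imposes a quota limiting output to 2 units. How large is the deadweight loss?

315.844

In inverse form: demand P = 232 − 10Q, supply P = 79.6 + 10Q.
Competitive equilibrium: 232 − 10Q = 79.6 + 10Q → Q* = 7.62, P* = 155.8.
At Q = 2: demand price = 232 − 10·2 = 212; supply price = 79.6 + 10·2 = 99.6.
ΔQ = 7.62 − 2 = 5.62; wedge = 212 − 99.6 = 112.4.
Welfare loss = ½ × 5.62 × 112.4 = 315.844.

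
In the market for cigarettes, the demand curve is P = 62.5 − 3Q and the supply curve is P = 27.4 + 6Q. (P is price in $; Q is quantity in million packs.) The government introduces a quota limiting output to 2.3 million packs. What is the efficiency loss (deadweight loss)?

$11.52 million

Competitive equilibrium: 62.5 − 3Q = 27.4 + 6Q → Q* = 3.9, P* = 50.8.
At Q = 2.3: demand price = 62.5 − 3·2.3 = 55.6; supply price = 27.4 + 6·2.3 = 41.2.
ΔQ = 3.9 − 2.3 = 1.6; wedge = 55.6 − 41.2 = 14.4.
Welfare loss = ½ × 1.6 × 14.4 = $11.52 million.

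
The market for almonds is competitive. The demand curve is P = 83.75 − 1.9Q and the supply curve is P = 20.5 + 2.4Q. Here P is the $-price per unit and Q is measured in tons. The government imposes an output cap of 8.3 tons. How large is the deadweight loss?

Competitive equilibrium: 83.75 − 1.9Q = 20.5 + 2.4Q → Q* = 14.7093, P* = 55.8023.
At Q = 8.3: demand price = 83.75 − 1.9·8.3 = 67.98; supply price = 20.5 + 2.4·8.3 = 40.42.
ΔQ = 14.7093 − 8.3 = 6.4093; wedge = 67.98 − 40.42 = 27.56.
DWL = ½ × 6.4093 × 27.56 = $88.32.

$88.32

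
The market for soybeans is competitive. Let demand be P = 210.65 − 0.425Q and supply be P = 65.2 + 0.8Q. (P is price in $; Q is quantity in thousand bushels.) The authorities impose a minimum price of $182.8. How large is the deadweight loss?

Competitive equilibrium: 210.65 − 0.425Q = 65.2 + 0.8Q → Q* = 118.7347, P* = 160.1878.
At the floor P = 182.8, quantity demanded = (210.65 − 182.8)/0.425 = 65.5294.
Sellers' marginal cost at Q' = 65.5294: 65.2 + 0.8·65.5294 = 117.6235.
ΔQ = 118.7347 − 65.5294 = 53.2053; wedge = 182.8 − 117.6235 = 65.1765.
Welfare loss = ½ × 53.2053 × 65.1765 = $1733.87 thousand.

$1733.87 thousand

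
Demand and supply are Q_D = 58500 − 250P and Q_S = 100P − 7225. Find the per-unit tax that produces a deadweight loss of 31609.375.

In inverse form: demand P = 234 − 0.004Q, supply P = 72.25 + 0.01Q.
Competitive equilibrium: 234 − 0.004Q = 72.25 + 0.01Q → Q* = 11553.5714, P* = 187.7857.
A tax t gives ΔQ = t/0.014 and wedge t, so DWL = t²/0.028.
t²/0.028 = 31609.375 → t² = 885.0625 → t = 29.75.

29.75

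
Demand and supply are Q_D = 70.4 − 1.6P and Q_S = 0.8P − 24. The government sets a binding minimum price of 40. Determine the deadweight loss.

1.07

In inverse form: demand P = 44 − 0.625Q, supply P = 30 + 1.25Q.
Competitive equilibrium: 44 − 0.625Q = 30 + 1.25Q → Q* = 7.4667, P* = 39.3333.
At the floor P = 40, quantity demanded = (44 − 40)/0.625 = 6.4.
Sellers' marginal cost at Q' = 6.4: 30 + 1.25·6.4 = 38.
ΔQ = 7.4667 − 6.4 = 1.0667; wedge = 40 − 38 = 2.
DWL = ½ × 1.0667 × 2 = 1.07.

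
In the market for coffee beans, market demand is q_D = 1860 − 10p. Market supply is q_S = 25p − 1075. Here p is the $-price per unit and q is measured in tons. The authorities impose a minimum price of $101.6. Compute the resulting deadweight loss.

In inverse form: demand p = 186 − 0.1q, supply p = 43 + 0.04q.
Competitive equilibrium: 186 − 0.1q = 43 + 0.04q → q* = 1021.4286, p* = 83.8571.
At the floor p = 101.6, quantity demanded = (186 − 101.6)/0.1 = 844.
Sellers' marginal cost at q' = 844: 43 + 0.04·844 = 76.76.
Δq = 1021.4286 − 844 = 177.4286; wedge = 101.6 − 76.76 = 24.84.
The triangle = ½ × 177.4286 × 24.84 = $2203.66.

$2203.66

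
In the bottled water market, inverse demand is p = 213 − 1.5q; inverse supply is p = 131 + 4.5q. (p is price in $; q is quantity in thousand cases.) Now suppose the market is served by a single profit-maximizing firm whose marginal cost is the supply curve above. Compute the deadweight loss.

$22.41 thousand

Competitive equilibrium: 213 − 1.5q = 131 + 4.5q → q* = 13.6667, p* = 192.5.
Marginal revenue: MR = 213 − 3q. Set MR = MC: 213 − 3q = 131 + 4.5q → q_m = 10.9333.
Price p_m = 213 − 1.5·10.9333 = 196.6001; MC(q_m) = 131 + 4.5·10.9333 = 180.1999.
Competitive q* = 13.6667, so Δq = 2.7334; wedge = 196.6001 − 180.1999 = 16.4002.
The triangle = ½ × 2.7334 × 16.4002 = $22.41 thousand.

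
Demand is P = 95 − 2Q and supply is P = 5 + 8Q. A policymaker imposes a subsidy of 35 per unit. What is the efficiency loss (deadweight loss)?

Competitive equilibrium: 95 − 2Q = 5 + 8Q → Q* = 9, P* = 77.
The subsidy lowers effective supply by 35: P = 8Q − 30.
New quantity: 95 − 2Q = 8Q − 30 → Q' = 12.5.
Overproduction ΔQ = 12.5 − 9 = 3.5; wedge = subsidy = 35.
The triangle = ½ × 3.5 × 35 = 61.25.

61.25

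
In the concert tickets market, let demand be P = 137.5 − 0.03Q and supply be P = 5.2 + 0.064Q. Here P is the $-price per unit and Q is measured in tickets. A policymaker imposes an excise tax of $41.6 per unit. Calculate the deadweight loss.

$9205.11

Competitive equilibrium: 137.5 − 0.03Q = 5.2 + 0.064Q → Q* = 1407.4468, P* = 95.2766.
With the tax, the buyer price exceeds the seller price by 41.6: (137.5 − 0.03Q) − (5.2 + 0.064Q) = 41.6 → Q' = 964.8936.
ΔQ = 1407.4468 − 964.8936 = 442.5532; the wedge equals the tax, 41.6.
The triangle = ½ × 442.5532 × 41.6 = $9205.11.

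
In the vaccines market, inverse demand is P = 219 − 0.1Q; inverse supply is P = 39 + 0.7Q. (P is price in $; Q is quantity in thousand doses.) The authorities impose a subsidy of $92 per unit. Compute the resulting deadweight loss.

$5290 thousand

Competitive equilibrium: 219 − 0.1Q = 39 + 0.7Q → Q* = 225, P* = 196.5.
The subsidy lowers effective supply by 92: P = 0.7Q − 53.
New quantity: 219 − 0.1Q = 0.7Q − 53 → Q' = 340.
Overproduction ΔQ = 340 − 225 = 115; wedge = subsidy = 92.
DWL = ½ × 115 × 92 = $5290 thousand.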